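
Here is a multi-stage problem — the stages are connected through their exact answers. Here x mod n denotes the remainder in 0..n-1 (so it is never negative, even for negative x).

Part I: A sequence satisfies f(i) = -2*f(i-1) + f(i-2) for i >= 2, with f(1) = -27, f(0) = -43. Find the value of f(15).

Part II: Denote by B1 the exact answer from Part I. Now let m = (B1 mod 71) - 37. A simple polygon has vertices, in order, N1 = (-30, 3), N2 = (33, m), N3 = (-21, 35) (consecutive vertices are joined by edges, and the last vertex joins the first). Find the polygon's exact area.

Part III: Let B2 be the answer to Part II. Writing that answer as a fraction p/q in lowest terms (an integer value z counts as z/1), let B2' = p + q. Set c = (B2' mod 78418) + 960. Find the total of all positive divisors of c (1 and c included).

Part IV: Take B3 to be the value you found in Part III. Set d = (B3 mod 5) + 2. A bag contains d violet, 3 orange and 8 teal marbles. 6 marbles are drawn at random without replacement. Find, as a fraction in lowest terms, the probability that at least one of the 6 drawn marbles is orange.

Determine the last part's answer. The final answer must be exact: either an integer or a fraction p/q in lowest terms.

11/14

Part I: f(2) = -2*(-27) + 1*(-43) = 11; iterating: f(2)=11, f(3)=-49, f(4)=109, f(5)=-267, f(6)=643, f(7)=-1553, f(8)=3749, f(9)=-9051, f(10)=21851, f(11)=-52753, f(12)=127357, f(13)=-307467, f(14)=742291, f(15)=-1792049; answer -1792049
Part II: B1 = -1792049; m = 25; cross terms: (-30*25 - 33*3)=-849, (33*35 - -21*25)=1680, (-21*3 - -30*35)=987; twice the area = |1818| = 1818; area = 909; answer 909
Part III: B2 = 909; threaded value p + q = 910; c = 1870; 1870 = 2 * 5 * 11 * 17; sigma = (1 + 2) * (1 + 5) * (1 + 11) * (1 + 17) = 3 * 6 * 12 * 18 = 3888; answer 3888
Part IV: B3 = 3888; d = 5; total draws C(16,6) = 8008; complement C(13,6) = 1716; favorable 8008 - 1716 = 6292; P = 11/14; answer 11/14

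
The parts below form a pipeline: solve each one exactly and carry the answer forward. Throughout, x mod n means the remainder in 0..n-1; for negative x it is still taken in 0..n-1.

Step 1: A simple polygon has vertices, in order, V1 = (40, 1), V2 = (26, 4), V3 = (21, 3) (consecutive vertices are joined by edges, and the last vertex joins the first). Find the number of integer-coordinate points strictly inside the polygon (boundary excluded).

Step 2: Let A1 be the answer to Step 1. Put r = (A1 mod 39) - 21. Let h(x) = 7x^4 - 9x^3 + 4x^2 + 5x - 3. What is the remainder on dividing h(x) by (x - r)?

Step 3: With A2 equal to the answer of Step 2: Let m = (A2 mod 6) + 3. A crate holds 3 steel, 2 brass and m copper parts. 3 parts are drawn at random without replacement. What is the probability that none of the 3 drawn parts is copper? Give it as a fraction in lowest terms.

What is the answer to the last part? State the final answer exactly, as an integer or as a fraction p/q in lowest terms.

5/28

Step 1: cross terms: (40*4 - 26*1)=134, (26*3 - 21*4)=-6, (21*1 - 40*3)=-99; twice the area = |29| = 29; area = 29/2; boundary points = 1 + 1 + 1 = 3; strictly interior points = area - boundary/2 + 1 = 14; answer 14
Step 2: A1 = 14; r = -7; remainder = value at the root: 7*(-7)^4 - 9*(-7)^3 + 4*(-7)^2 + 5*(-7)^1 - 3 = (16807) + (3087) + (196) + (-35) + (-3) = 20052; answer 20052
Step 3: A2 = 20052; m = 3; total draws C(8,3) = 56; favorable C(5,3) = 10; P = 5/28; answer 5/28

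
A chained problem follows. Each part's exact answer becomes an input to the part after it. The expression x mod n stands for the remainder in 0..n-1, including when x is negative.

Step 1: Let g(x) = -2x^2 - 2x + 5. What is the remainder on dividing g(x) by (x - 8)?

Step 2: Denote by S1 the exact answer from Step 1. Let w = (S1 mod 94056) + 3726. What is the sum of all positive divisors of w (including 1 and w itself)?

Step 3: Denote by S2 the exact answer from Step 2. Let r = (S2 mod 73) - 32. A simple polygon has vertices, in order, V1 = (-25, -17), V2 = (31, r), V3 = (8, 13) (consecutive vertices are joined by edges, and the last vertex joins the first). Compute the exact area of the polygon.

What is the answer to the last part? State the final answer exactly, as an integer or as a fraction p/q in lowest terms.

1038

Step 1: remainder = value at the root: -2*(8)^2 - 2*(8)^1 + 5 = (-128) + (-16) + (5) = -139; answer -139
Step 2: S1 = -139; w = 97643; 97643 = 7 * 13 * 29 * 37; sigma = (1 + 7) * (1 + 13) * (1 + 29) * (1 + 37) = 8 * 14 * 30 * 38 = 127680; answer 127680
Step 3: S2 = 127680; r = -29; cross terms: (-25*-29 - 31*-17)=1252, (31*13 - 8*-29)=635, (8*-17 - -25*13)=189; twice the area = |2076| = 2076; area = 1038; answer 1038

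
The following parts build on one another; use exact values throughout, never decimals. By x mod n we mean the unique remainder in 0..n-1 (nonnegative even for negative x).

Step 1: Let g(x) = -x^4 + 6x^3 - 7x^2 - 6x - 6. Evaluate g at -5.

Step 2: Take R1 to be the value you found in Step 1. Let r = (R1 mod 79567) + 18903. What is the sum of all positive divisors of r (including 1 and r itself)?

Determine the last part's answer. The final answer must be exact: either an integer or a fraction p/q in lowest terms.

192696

Step 1: -1*(-5)^4 + 6*(-5)^3 - 7*(-5)^2 - 6*(-5)^1 - 6 = (-625) + (-750) + (-175) + (30) + (-6) = -1526; answer -1526
Step 2: R1 = -1526; r = 96944; 96944 = 2^4 * 73 * 83; sigma = (1 + 2 + 4 + 8 + 16) * (1 + 73) * (1 + 83) = 31 * 74 * 84 = 192696; answer 192696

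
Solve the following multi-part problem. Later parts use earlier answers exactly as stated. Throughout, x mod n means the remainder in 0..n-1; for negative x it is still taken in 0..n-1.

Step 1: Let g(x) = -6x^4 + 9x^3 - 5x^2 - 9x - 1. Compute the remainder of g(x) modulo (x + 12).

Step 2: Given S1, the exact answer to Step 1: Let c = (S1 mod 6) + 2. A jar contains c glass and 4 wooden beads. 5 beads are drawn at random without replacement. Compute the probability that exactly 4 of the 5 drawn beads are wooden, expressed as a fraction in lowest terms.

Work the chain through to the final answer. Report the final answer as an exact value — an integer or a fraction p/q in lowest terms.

1/66

Step 1: remainder = value at the root: -6*(-12)^4 + 9*(-12)^3 - 5*(-12)^2 - 9*(-12)^1 - 1 = (-124416) + (-15552) + (-720) + (108) + (-1) = -140581; answer -140581
Step 2: S1 = -140581; c = 7; total draws C(11,5) = 462; favorable C(4,4)*C(7,1) = 7; P = 1/66; answer 1/66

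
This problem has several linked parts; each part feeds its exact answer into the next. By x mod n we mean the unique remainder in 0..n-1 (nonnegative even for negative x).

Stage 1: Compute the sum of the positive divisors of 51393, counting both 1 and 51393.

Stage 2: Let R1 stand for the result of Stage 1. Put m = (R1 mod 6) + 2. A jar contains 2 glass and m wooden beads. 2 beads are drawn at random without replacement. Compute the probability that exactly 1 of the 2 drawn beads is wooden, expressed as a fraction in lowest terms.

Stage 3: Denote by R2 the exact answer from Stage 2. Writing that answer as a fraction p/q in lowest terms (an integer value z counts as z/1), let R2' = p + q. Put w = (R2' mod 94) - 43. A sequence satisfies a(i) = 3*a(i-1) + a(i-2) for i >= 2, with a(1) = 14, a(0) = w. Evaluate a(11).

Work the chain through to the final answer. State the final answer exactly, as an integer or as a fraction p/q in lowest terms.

567113

Stage 1: 51393 = 3 * 37 * 463; sigma = (1 + 3) * (1 + 37) * (1 + 463) = 4 * 38 * 464 = 70528; answer 70528
Stage 2: R1 = 70528; m = 6; total draws C(8,2) = 28; favorable C(6,1)*C(2,1) = 12; P = 3/7; answer 3/7
Stage 3: R2 = 3/7; threaded value p + q = 10; w = -33; a(2) = 3*(14) + 1*(-33) = 9; iterating: a(2)=9, a(3)=41, a(4)=132, a(5)=437, a(6)=1443, a(7)=4766, a(8)=15741, a(9)=51989, a(10)=171708, a(11)=567113; answer 567113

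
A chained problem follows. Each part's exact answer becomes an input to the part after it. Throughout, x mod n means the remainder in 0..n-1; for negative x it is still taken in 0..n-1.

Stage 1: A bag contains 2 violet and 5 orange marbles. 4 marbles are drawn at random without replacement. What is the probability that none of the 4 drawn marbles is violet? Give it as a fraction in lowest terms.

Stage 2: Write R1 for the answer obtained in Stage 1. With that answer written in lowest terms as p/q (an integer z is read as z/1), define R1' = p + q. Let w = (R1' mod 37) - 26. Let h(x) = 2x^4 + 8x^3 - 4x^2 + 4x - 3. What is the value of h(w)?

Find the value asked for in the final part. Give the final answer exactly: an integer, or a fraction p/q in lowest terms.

161925

Stage 1: total draws C(7,4) = 35; favorable C(5,4) = 5; P = 1/7; answer 1/7
Stage 2: R1 = 1/7; threaded value p + q = 8; w = -18; 2*(-18)^4 + 8*(-18)^3 - 4*(-18)^2 + 4*(-18)^1 - 3 = (209952) + (-46656) + (-1296) + (-72) + (-3) = 161925; answer 161925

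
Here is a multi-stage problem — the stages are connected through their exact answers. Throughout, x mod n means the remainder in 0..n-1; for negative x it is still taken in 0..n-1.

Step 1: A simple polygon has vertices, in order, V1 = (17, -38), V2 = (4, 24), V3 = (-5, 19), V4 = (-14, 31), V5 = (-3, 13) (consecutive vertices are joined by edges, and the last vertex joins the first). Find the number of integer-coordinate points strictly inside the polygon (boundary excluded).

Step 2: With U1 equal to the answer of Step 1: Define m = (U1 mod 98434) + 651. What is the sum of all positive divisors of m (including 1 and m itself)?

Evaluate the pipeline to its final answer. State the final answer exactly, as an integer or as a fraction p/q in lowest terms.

Step 1: cross terms: (17*24 - 4*-38)=560, (4*19 - -5*24)=196, (-5*31 - -14*19)=111, (-14*13 - -3*31)=-89, (-3*-38 - 17*13)=-107; twice the area = |671| = 671; area = 671/2; boundary points = 1 + 1 + 3 + 1 + 1 = 7; strictly interior points = area - boundary/2 + 1 = 333; answer 333
Step 2: U1 = 333; m = 984; 984 = 2^3 * 3 * 41; sigma = (1 + 2 + 4 + 8) * (1 + 3) * (1 + 41) = 15 * 4 * 42 = 2520; answer 2520

2520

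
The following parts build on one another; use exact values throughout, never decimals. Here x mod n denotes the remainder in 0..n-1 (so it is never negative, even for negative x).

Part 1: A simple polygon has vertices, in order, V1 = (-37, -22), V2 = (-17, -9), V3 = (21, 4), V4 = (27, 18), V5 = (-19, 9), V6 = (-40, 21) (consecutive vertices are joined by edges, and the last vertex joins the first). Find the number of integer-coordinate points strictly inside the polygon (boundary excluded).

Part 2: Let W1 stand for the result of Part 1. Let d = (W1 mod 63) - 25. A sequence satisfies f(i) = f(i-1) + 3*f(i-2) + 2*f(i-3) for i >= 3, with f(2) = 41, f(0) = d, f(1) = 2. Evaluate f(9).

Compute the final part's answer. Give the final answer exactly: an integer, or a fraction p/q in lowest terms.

12587

Part 1: cross terms: (-37*-9 - -17*-22)=-41, (-17*4 - 21*-9)=121, (21*18 - 27*4)=270, (27*9 - -19*18)=585, (-19*21 - -40*9)=-39, (-40*-22 - -37*21)=1657; twice the area = |2553| = 2553; area = 2553/2; boundary points = 1 + 1 + 2 + 1 + 3 + 1 = 9; strictly interior points = area - boundary/2 + 1 = 1273; answer 1273
Part 2: W1 = 1273; d = -12; f(3) = 1*(41) + 3*(2) + 2*(-12) = 23; iterating: f(3)=23, f(4)=150, f(5)=301, f(6)=797, f(7)=2000, f(8)=4993, f(9)=12587; answer 12587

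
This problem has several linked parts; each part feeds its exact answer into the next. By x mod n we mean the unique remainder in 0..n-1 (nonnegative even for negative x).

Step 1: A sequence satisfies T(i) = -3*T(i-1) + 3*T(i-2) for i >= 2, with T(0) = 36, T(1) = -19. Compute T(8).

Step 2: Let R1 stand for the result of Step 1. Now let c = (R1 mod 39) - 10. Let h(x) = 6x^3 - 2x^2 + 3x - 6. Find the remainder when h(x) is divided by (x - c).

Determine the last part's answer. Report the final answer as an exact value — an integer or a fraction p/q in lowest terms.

-2183

Step 1: T(2) = -3*(-19) + 3*(36) = 165; iterating: T(2)=165, T(3)=-552, T(4)=2151, T(5)=-8109, T(6)=30780, T(7)=-116667, T(8)=442341; answer 442341
Step 2: R1 = 442341; c = -7; remainder = value at the root: 6*(-7)^3 - 2*(-7)^2 + 3*(-7)^1 - 6 = (-2058) + (-98) + (-21) + (-6) = -2183; answer -2183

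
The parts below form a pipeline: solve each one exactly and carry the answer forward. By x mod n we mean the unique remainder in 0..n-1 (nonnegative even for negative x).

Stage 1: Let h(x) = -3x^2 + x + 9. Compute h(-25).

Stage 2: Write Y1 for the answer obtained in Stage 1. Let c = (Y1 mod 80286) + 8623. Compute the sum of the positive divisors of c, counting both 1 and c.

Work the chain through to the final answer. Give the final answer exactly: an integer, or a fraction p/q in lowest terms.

174048

Stage 1: -3*(-25)^2 + 1*(-25)^1 + 9 = (-1875) + (-25) + (9) = -1891; answer -1891
Stage 2: Y1 = -1891; c = 87018; 87018 = 2 * 3 * 14503; sigma = (1 + 2) * (1 + 3) * (1 + 14503) = 3 * 4 * 14504 = 174048; answer 174048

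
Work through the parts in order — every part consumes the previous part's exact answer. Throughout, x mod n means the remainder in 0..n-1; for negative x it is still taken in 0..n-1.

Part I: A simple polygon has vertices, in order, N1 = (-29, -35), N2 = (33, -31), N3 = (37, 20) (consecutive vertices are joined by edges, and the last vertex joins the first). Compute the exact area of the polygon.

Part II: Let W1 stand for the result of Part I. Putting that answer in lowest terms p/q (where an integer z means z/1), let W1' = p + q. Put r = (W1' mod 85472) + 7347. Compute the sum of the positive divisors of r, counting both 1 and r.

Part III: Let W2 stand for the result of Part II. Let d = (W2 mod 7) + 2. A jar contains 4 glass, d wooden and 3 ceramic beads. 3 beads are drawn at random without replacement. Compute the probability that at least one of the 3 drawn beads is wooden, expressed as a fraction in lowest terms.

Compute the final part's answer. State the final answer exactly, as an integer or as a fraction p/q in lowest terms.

Part I: cross terms: (-29*-31 - 33*-35)=2054, (33*20 - 37*-31)=1807, (37*-35 - -29*20)=-715; twice the area = |3146| = 3146; area = 1573; answer 1573
Part II: W1 = 1573; threaded value p + q = 1574; r = 8921; 8921 = 11 * 811; sigma = (1 + 11) * (1 + 811) = 12 * 812 = 9744; answer 9744
Part III: W2 = 9744; d = 2; total draws C(9,3) = 84; complement C(7,3) = 35; favorable 84 - 35 = 49; P = 7/12; answer 7/12

7/12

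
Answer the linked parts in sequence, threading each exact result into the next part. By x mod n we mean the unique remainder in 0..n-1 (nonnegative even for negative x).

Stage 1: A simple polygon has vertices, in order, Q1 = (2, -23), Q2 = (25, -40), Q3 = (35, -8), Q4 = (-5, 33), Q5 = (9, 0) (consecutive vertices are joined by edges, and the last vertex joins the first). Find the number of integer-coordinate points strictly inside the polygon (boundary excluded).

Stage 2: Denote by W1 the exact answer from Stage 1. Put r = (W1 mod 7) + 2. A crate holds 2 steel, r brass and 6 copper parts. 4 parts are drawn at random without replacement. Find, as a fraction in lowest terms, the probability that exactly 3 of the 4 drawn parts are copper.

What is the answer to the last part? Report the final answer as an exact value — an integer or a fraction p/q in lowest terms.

Stage 1: cross terms: (2*-40 - 25*-23)=495, (25*-8 - 35*-40)=1200, (35*33 - -5*-8)=1115, (-5*0 - 9*33)=-297, (9*-23 - 2*0)=-207; twice the area = |2306| = 2306; area = 1153; boundary points = 1 + 2 + 1 + 1 + 1 = 6; strictly interior points = area - boundary/2 + 1 = 1151; answer 1151
Stage 2: W1 = 1151; r = 5; total draws C(13,4) = 715; favorable C(6,3)*C(7,1) = 140; P = 28/143; answer 28/143

28/143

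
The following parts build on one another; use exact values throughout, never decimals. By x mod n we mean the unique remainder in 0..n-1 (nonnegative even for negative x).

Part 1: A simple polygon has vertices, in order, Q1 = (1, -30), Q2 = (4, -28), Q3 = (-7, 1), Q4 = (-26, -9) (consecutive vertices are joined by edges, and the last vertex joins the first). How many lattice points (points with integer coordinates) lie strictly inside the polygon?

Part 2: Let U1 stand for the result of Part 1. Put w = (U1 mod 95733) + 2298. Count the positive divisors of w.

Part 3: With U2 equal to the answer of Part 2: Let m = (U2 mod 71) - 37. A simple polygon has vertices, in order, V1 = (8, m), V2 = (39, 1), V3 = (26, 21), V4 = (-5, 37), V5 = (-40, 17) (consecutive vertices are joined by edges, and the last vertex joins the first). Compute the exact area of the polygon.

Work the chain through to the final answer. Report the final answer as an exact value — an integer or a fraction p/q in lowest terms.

Part 1: cross terms: (1*-28 - 4*-30)=92, (4*1 - -7*-28)=-192, (-7*-9 - -26*1)=89, (-26*-30 - 1*-9)=789; twice the area = |778| = 778; area = 389; boundary points = 1 + 1 + 1 + 3 = 6; strictly interior points = area - boundary/2 + 1 = 387; answer 387
Part 2: U1 = 387; w = 2685; 2685 = 3 * 5 * 179; number of divisors = (1+1) * (1+1) * (1+1) = 8; answer 8
Part 3: U2 = 8; m = -29; cross terms: (8*1 - 39*-29)=1139, (39*21 - 26*1)=793, (26*37 - -5*21)=1067, (-5*17 - -40*37)=1395, (-40*-29 - 8*17)=1024; twice the area = |5418| = 5418; area = 2709; answer 2709

2709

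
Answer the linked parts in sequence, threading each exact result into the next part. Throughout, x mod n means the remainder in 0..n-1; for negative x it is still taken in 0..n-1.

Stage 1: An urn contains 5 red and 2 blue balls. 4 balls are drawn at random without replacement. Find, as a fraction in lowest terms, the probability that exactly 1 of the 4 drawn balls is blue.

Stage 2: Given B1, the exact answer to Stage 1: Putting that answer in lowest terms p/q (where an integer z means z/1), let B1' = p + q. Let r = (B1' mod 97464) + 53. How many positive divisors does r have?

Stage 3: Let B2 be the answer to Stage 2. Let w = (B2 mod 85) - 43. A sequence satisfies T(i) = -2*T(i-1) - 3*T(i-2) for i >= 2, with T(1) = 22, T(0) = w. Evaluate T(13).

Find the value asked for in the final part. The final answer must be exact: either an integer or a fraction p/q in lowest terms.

46798

Stage 1: total draws C(7,4) = 35; favorable C(2,1)*C(5,3) = 20; P = 4/7; answer 4/7
Stage 2: B1 = 4/7; threaded value p + q = 11; r = 64; 64 = 2^6; number of divisors = (6+1) = 7; answer 7
Stage 3: B2 = 7; w = -36; T(2) = -2*(22) - 3*(-36) = 64; iterating: T(2)=64, T(3)=-194, T(4)=196, T(5)=190, T(6)=-968, T(7)=1366, T(8)=172, T(9)=-4442, T(10)=8368, T(11)=-3410, T(12)=-18284, T(13)=46798; answer 46798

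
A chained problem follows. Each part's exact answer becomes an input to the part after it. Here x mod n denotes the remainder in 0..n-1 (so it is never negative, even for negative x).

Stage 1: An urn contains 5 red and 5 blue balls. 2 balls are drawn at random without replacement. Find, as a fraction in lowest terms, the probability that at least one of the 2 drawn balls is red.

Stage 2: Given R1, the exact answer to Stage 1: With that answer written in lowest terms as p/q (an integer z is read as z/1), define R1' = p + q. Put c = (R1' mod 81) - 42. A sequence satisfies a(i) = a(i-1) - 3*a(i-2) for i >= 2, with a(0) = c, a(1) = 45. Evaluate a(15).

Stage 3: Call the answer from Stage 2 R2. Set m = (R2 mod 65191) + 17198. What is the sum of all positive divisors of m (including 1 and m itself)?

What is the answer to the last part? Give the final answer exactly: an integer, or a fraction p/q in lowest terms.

Stage 1: total draws C(10,2) = 45; complement C(5,2) = 10; favorable 45 - 10 = 35; P = 7/9; answer 7/9
Stage 2: R1 = 7/9; threaded value p + q = 16; c = -26; a(2) = 1*(45) - 3*(-26) = 123; iterating: a(2)=123, a(3)=-12, a(4)=-381, a(5)=-345, a(6)=798, a(7)=1833, a(8)=-561, a(9)=-6060, a(10)=-4377, a(11)=13803, a(12)=26934, a(13)=-14475, a(14)=-95277, a(15)=-51852; answer -51852
Stage 3: R2 = -51852; m = 30537; 30537 = 3^4 * 13 * 29; sigma = (1 + 3 + 9 + 27 + 81) * (1 + 13) * (1 + 29) = 121 * 14 * 30 = 50820; answer 50820

50820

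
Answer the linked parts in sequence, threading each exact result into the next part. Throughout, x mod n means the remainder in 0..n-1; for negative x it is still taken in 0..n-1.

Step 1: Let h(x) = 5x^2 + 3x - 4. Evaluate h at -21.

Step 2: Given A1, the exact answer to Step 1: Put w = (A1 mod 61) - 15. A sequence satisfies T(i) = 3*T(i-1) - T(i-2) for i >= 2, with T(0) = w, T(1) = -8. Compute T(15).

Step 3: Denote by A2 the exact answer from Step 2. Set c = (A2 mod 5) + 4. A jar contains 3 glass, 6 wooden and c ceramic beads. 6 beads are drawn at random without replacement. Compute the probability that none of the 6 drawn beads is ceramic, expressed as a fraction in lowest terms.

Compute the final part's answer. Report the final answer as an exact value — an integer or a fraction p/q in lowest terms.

12/715

Step 1: 5*(-21)^2 + 3*(-21)^1 - 4 = (2205) + (-63) + (-4) = 2138; answer 2138
Step 2: A1 = 2138; w = -12; T(2) = 3*(-8) - 1*(-12) = -12; iterating: T(2)=-12, T(3)=-28, T(4)=-72, T(5)=-188, T(6)=-492, T(7)=-1288, T(8)=-3372, T(9)=-8828, T(10)=-23112, T(11)=-60508, T(12)=-158412, T(13)=-414728, T(14)=-1085772, T(15)=-2842588; answer -2842588
Step 3: A2 = -2842588; c = 6; total draws C(15,6) = 5005; favorable C(9,6) = 84; P = 12/715; answer 12/715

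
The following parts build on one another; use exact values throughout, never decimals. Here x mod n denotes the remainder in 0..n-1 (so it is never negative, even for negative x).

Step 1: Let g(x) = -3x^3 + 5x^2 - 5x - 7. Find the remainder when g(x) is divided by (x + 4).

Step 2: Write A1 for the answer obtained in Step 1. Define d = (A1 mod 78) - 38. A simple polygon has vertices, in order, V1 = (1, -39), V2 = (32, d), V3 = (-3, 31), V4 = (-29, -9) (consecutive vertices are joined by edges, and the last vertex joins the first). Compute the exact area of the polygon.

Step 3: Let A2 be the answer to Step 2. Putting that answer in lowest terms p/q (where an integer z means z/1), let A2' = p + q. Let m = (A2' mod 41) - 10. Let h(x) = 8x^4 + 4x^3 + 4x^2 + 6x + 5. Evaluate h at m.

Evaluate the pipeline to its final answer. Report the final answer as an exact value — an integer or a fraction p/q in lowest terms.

563

Step 1: remainder = value at the root: -3*(-4)^3 + 5*(-4)^2 - 5*(-4)^1 - 7 = (192) + (80) + (20) + (-7) = 285; answer 285
Step 2: A1 = 285; d = 13; cross terms: (1*13 - 32*-39)=1261, (32*31 - -3*13)=1031, (-3*-9 - -29*31)=926, (-29*-39 - 1*-9)=1140; twice the area = |4358| = 4358; area = 2179; answer 2179
Step 3: A2 = 2179; threaded value p + q = 2180; m = -3; 8*(-3)^4 + 4*(-3)^3 + 4*(-3)^2 + 6*(-3)^1 + 5 = (648) + (-108) + (36) + (-18) + (5) = 563; answer 563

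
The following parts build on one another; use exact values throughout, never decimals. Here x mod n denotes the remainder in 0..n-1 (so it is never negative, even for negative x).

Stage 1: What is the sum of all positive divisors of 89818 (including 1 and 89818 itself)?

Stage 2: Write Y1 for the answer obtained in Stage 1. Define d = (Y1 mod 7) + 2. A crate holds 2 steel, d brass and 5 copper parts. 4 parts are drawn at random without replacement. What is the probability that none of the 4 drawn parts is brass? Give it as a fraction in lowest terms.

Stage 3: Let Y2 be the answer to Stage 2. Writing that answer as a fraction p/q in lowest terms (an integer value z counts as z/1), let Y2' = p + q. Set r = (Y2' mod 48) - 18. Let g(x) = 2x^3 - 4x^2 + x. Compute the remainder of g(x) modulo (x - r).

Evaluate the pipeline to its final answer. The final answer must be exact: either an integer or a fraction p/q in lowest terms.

Stage 1: 89818 = 2 * 44909; sigma = (1 + 2) * (1 + 44909) = 3 * 44910 = 134730; answer 134730
Stage 2: Y1 = 134730; d = 3; total draws C(10,4) = 210; favorable C(7,4) = 35; P = 1/6; answer 1/6
Stage 3: Y2 = 1/6; threaded value p + q = 7; r = -11; remainder = value at the root: 2*(-11)^3 - 4*(-11)^2 + 1*(-11)^1 = (-2662) + (-484) + (-11) = -3157; answer -3157

-3157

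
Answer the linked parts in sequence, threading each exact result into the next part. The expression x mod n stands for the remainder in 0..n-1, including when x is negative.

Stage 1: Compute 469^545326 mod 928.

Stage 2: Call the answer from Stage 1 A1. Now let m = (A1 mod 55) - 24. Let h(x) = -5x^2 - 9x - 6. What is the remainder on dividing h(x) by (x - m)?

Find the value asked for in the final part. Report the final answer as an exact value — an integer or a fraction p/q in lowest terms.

Stage 1: squarings mod 928: 469^1=469, 469^2=25, 469^4=625, 469^8=865, 469^16=257, 469^32=161, 469^64=865, 469^128=257, 469^256=161, 469^512=865, 469^1024=257, 469^2048=161, 469^4096=865, 469^8192=257, 469^16384=161, 469^32768=865, 469^65536=257, 469^131072=161, 469^262144=865, 469^524288=257; 469^545326 = 469^2 * 469^4 * 469^8 * 469^32 * 469^512 * 469^4096 * 469^16384 * 469^524288 = 297 (mod 928); answer 297
Stage 2: A1 = 297; m = -2; remainder = value at the root: -5*(-2)^2 - 9*(-2)^1 - 6 = (-20) + (18) + (-6) = -8; answer -8

-8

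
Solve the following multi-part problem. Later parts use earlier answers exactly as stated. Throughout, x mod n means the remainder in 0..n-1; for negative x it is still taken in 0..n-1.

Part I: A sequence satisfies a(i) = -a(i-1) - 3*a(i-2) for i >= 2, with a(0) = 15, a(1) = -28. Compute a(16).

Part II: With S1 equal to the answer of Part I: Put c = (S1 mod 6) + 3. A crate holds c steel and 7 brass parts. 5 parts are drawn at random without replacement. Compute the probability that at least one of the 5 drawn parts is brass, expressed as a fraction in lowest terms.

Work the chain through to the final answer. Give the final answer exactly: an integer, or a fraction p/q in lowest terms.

Part I: a(2) = -1*(-28) - 3*(15) = -17; iterating: a(2)=-17, a(3)=101, a(4)=-50, a(5)=-253, a(6)=403, a(7)=356, a(8)=-1565, a(9)=497, a(10)=4198, a(11)=-5689, a(12)=-6905, a(13)=23972, a(14)=-3257, a(15)=-68659, a(16)=78430; answer 78430
Part II: S1 = 78430; c = 7; total draws C(14,5) = 2002; complement C(7,5) = 21; favorable 2002 - 21 = 1981; P = 283/286; answer 283/286

283/286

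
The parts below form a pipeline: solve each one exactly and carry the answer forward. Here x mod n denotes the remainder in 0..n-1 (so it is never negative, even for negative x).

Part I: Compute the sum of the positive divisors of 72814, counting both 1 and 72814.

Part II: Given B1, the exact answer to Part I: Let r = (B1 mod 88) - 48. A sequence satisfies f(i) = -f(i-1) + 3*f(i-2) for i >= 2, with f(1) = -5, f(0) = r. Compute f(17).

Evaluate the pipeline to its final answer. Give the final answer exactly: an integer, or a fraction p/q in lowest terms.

-10319039

Part I: 72814 = 2 * 7^2 * 743; sigma = (1 + 2) * (1 + 7 + 49) * (1 + 743) = 3 * 57 * 744 = 127224; answer 127224
Part II: B1 = 127224; r = 16; f(2) = -1*(-5) + 3*(16) = 53; iterating: f(2)=53, f(3)=-68, f(4)=227, f(5)=-431, f(6)=1112, f(7)=-2405, f(8)=5741, f(9)=-12956, f(10)=30179, f(11)=-69047, f(12)=159584, f(13)=-366725, f(14)=845477, f(15)=-1945652, f(16)=4482083, f(17)=-10319039; answer -10319039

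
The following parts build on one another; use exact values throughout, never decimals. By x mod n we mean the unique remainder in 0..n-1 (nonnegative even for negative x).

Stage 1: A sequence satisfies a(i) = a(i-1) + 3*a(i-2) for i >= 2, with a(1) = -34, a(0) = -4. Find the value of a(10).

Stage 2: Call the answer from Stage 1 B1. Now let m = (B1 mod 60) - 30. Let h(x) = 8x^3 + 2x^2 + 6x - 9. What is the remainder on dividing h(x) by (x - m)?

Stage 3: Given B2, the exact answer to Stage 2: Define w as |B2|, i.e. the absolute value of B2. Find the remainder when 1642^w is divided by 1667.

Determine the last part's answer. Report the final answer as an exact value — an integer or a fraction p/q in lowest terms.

263

Stage 1: a(2) = 1*(-34) + 3*(-4) = -46; iterating: a(2)=-46, a(3)=-148, a(4)=-286, a(5)=-730, a(6)=-1588, a(7)=-3778, a(8)=-8542, a(9)=-19876, a(10)=-45502; answer -45502
Stage 2: B1 = -45502; m = 8; remainder = value at the root: 8*(8)^3 + 2*(8)^2 + 6*(8)^1 - 9 = (4096) + (128) + (48) + (-9) = 4263; answer 4263
Stage 3: B2 = 4263; w = 4263; squarings mod 1667: 1642^1=1642, 1642^2=625, 1642^4=547, 1642^8=816, 1642^16=723, 1642^32=958, 1642^64=914, 1642^128=229, 1642^256=764, 1642^512=246, 1642^1024=504, 1642^2048=632, 1642^4096=1011; 1642^4263 = 1642^1 * 1642^2 * 1642^4 * 1642^32 * 1642^128 * 1642^4096 = 263 (mod 1667); answer 263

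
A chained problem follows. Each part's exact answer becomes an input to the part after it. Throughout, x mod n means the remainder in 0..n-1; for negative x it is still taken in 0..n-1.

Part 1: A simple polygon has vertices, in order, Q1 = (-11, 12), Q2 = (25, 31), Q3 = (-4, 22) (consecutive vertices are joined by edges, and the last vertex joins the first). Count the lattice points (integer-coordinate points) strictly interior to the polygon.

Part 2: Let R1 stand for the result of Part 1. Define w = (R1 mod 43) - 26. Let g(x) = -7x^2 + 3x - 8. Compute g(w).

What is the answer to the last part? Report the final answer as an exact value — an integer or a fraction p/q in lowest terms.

Part 1: cross terms: (-11*31 - 25*12)=-641, (25*22 - -4*31)=674, (-4*12 - -11*22)=194; twice the area = |227| = 227; area = 227/2; boundary points = 1 + 1 + 1 = 3; strictly interior points = area - boundary/2 + 1 = 113; answer 113
Part 2: R1 = 113; w = 1; -7*(1)^2 + 3*(1)^1 - 8 = (-7) + (3) + (-8) = -12; answer -12

-12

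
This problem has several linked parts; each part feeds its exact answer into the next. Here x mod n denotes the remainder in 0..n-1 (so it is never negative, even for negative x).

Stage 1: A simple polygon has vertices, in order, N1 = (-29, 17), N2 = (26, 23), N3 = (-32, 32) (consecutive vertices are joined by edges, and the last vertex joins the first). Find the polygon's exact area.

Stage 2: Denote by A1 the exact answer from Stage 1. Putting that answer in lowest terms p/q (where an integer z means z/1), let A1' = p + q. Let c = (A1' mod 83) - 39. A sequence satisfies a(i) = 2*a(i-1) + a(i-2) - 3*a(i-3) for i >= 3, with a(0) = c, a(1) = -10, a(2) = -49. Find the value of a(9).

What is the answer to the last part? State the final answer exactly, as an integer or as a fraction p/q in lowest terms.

Stage 1: cross terms: (-29*23 - 26*17)=-1109, (26*32 - -32*23)=1568, (-32*17 - -29*32)=384; twice the area = |843| = 843; area = 843/2; answer 843/2
Stage 2: A1 = 843/2; threaded value p + q = 845; c = -24; a(3) = 2*(-49) + 1*(-10) - 3*(-24) = -36; iterating: a(3)=-36, a(4)=-91, a(5)=-71, a(6)=-125, a(7)=-48, a(8)=-8, a(9)=311; answer 311

311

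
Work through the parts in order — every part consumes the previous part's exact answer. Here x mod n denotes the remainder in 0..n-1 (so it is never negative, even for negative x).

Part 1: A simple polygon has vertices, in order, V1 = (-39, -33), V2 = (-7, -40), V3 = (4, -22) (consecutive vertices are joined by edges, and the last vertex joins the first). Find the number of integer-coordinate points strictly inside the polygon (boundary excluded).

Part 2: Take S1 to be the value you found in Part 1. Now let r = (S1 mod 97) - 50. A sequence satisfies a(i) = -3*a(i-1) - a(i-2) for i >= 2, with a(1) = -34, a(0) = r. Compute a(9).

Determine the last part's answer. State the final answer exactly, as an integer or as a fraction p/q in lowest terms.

-102661

Part 1: cross terms: (-39*-40 - -7*-33)=1329, (-7*-22 - 4*-40)=314, (4*-33 - -39*-22)=-990; twice the area = |653| = 653; area = 653/2; boundary points = 1 + 1 + 1 = 3; strictly interior points = area - boundary/2 + 1 = 326; answer 326
Part 2: S1 = 326; r = -15; a(2) = -3*(-34) - 1*(-15) = 117; iterating: a(2)=117, a(3)=-317, a(4)=834, a(5)=-2185, a(6)=5721, a(7)=-14978, a(8)=39213, a(9)=-102661; answer -102661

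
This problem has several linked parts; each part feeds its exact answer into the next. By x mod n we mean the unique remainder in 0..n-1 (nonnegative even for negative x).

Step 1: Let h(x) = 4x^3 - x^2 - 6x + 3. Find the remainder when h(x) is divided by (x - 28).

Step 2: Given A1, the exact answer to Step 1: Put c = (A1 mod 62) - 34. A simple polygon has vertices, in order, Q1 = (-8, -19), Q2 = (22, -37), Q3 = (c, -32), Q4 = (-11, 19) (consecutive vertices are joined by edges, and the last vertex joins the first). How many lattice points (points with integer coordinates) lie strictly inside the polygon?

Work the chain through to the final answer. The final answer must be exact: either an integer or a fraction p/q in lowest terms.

705

Step 1: remainder = value at the root: 4*(28)^3 - 1*(28)^2 - 6*(28)^1 + 3 = (87808) + (-784) + (-168) + (3) = 86859; answer 86859
Step 2: A1 = 86859; c = 25; cross terms: (-8*-37 - 22*-19)=714, (22*-32 - 25*-37)=221, (25*19 - -11*-32)=123, (-11*-19 - -8*19)=361; twice the area = |1419| = 1419; area = 1419/2; boundary points = 6 + 1 + 3 + 1 = 11; strictly interior points = area - boundary/2 + 1 = 705; answer 705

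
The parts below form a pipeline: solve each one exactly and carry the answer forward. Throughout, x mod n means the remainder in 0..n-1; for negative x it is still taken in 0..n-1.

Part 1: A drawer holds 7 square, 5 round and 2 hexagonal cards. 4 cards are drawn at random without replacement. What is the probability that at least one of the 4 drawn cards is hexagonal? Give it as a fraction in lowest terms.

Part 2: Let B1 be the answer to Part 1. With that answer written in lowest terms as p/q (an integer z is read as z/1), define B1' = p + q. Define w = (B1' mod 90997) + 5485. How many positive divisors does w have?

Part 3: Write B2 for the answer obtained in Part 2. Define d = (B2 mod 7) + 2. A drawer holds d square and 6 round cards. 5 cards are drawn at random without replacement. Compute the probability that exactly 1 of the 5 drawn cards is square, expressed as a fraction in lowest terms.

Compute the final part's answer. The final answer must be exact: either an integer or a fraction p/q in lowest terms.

Part 1: total draws C(14,4) = 1001; complement C(12,4) = 495; favorable 1001 - 495 = 506; P = 46/91; answer 46/91
Part 2: B1 = 46/91; threaded value p + q = 137; w = 5622; 5622 = 2 * 3 * 937; number of divisors = (1+1) * (1+1) * (1+1) = 8; answer 8
Part 3: B2 = 8; d = 3; total draws C(9,5) = 126; favorable C(3,1)*C(6,4) = 45; P = 5/14; answer 5/14

5/14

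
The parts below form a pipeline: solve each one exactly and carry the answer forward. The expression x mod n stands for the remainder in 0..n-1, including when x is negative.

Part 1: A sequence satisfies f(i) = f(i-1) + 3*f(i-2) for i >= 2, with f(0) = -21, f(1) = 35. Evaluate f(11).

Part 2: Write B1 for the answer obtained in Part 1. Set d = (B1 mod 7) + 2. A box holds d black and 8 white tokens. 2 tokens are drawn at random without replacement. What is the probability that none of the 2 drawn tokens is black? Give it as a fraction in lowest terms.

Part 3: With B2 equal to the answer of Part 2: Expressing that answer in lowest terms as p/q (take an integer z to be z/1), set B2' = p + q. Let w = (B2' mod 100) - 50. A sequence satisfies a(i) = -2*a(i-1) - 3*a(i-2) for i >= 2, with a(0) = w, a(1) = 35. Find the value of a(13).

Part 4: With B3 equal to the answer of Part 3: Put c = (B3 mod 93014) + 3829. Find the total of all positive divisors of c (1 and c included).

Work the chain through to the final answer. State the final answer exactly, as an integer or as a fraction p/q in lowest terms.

90780

Part 1: f(2) = 1*(35) + 3*(-21) = -28; iterating: f(2)=-28, f(3)=77, f(4)=-7, f(5)=224, f(6)=203, f(7)=875, f(8)=1484, f(9)=4109, f(10)=8561, f(11)=20888; answer 20888
Part 2: B1 = 20888; d = 2; total draws C(10,2) = 45; favorable C(8,2) = 28; P = 28/45; answer 28/45
Part 3: B2 = 28/45; threaded value p + q = 73; w = 23; a(2) = -2*(35) - 3*(23) = -139; iterating: a(2)=-139, a(3)=173, a(4)=71, a(5)=-661, a(6)=1109, a(7)=-235, a(8)=-2857, a(9)=6419, a(10)=-4267, a(11)=-10723, a(12)=34247, a(13)=-36325; answer -36325
Part 4: B3 = -36325; c = 60518; 60518 = 2 * 30259; sigma = (1 + 2) * (1 + 30259) = 3 * 30260 = 90780; answer 90780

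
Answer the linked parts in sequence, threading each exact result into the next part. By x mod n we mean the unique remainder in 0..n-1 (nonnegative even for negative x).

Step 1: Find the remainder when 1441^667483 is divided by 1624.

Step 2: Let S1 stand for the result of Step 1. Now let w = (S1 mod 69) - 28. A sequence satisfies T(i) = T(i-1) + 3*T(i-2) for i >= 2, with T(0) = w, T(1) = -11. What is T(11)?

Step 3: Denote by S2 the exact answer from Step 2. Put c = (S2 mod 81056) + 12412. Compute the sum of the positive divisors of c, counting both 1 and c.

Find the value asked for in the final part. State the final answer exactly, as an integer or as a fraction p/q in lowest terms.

Step 1: squarings mod 1624: 1441^1=1441, 1441^2=1009, 1441^4=1457, 1441^8=281, 1441^16=1009, 1441^32=1457, 1441^64=281, 1441^128=1009, 1441^256=1457, 1441^512=281, 1441^1024=1009, 1441^2048=1457, 1441^4096=281, 1441^8192=1009, 1441^16384=1457, 1441^32768=281, 1441^65536=1009, 1441^131072=1457, 1441^262144=281, 1441^524288=1009; 1441^667483 = 1441^1 * 1441^2 * 1441^8 * 1441^16 * 1441^64 * 1441^256 * 1441^512 * 1441^1024 * 1441^2048 * 1441^8192 * 1441^131072 * 1441^524288 = 1329 (mod 1624); answer 1329
Step 2: S1 = 1329; w = -10; T(2) = 1*(-11) + 3*(-10) = -41; iterating: T(2)=-41, T(3)=-74, T(4)=-197, T(5)=-419, T(6)=-1010, T(7)=-2267, T(8)=-5297, T(9)=-12098, T(10)=-27989, T(11)=-64283; answer -64283
Step 3: S2 = -64283; c = 29185; 29185 = 5 * 13 * 449; sigma = (1 + 5) * (1 + 13) * (1 + 449) = 6 * 14 * 450 = 37800; answer 37800

37800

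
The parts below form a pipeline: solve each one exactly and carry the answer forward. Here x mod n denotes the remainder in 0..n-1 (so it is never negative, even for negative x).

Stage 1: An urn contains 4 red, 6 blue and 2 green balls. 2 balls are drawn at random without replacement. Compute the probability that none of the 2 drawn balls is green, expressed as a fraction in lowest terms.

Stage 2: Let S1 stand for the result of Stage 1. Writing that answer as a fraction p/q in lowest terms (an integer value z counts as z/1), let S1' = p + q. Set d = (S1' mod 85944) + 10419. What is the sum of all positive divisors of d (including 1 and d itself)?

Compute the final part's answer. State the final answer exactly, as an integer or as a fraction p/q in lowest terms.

19620

Stage 1: total draws C(12,2) = 66; favorable C(10,2) = 45; P = 15/22; answer 15/22
Stage 2: S1 = 15/22; threaded value p + q = 37; d = 10456; 10456 = 2^3 * 1307; sigma = (1 + 2 + 4 + 8) * (1 + 1307) = 15 * 1308 = 19620; answer 19620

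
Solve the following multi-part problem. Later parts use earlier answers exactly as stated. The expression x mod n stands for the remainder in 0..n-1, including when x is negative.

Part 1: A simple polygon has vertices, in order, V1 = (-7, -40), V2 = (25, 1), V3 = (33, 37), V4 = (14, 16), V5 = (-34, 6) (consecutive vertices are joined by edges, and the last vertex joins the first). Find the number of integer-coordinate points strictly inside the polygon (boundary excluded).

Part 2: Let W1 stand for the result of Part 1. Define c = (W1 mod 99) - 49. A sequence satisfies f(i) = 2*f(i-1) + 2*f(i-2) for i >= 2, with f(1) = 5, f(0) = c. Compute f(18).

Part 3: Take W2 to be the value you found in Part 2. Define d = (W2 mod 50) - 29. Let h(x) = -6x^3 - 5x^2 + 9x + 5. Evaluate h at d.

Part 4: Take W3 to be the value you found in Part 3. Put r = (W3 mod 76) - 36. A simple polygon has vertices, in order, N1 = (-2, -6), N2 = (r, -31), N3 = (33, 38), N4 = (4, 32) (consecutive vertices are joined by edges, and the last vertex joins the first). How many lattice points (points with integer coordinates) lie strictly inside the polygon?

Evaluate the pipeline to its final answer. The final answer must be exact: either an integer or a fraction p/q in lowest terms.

637

Part 1: cross terms: (-7*1 - 25*-40)=993, (25*37 - 33*1)=892, (33*16 - 14*37)=10, (14*6 - -34*16)=628, (-34*-40 - -7*6)=1402; twice the area = |3925| = 3925; area = 3925/2; boundary points = 1 + 4 + 1 + 2 + 1 = 9; strictly interior points = area - boundary/2 + 1 = 1959; answer 1959
Part 2: W1 = 1959; c = 29; f(2) = 2*(5) + 2*(29) = 68; iterating: f(2)=68, f(3)=146, f(4)=428, f(5)=1148, f(6)=3152, f(7)=8600, f(8)=23504, f(9)=64208, f(10)=175424, f(11)=479264, f(12)=1309376, f(13)=3577280, f(14)=9773312, f(15)=26701184, f(16)=72948992, f(17)=199300352, f(18)=544498688; answer 544498688
Part 3: W2 = 544498688; d = 9; -6*(9)^3 - 5*(9)^2 + 9*(9)^1 + 5 = (-4374) + (-405) + (81) + (5) = -4693; answer -4693
Part 4: W3 = -4693; r = -17; cross terms: (-2*-31 - -17*-6)=-40, (-17*38 - 33*-31)=377, (33*32 - 4*38)=904, (4*-6 - -2*32)=40; twice the area = |1281| = 1281; area = 1281/2; boundary points = 5 + 1 + 1 + 2 = 9; strictly interior points = area - boundary/2 + 1 = 637; answer 637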